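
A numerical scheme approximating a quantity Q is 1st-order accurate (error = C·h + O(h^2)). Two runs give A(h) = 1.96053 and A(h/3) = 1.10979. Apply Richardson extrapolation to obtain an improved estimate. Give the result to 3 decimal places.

0.684

The leading error scales as h; refining by a factor of 3 reduces it by 3^1 = 3.
Extrapolated value = (3·A(h/3) − A(h)) / (3 − 1)
= (3·1.10979 − 1.96053) / 2
= 1.36884 / 2 = 0.68442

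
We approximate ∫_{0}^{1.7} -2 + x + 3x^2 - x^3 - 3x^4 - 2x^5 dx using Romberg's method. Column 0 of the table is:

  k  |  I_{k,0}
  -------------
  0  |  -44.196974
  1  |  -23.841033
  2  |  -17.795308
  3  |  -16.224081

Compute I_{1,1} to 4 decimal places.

-17.0557

Richardson extrapolation on the trapezoidal column (denominator 4−1=3):
I_{1,1} = -23.841033 + (-23.841033 − (-44.196974))/3 = -17.055719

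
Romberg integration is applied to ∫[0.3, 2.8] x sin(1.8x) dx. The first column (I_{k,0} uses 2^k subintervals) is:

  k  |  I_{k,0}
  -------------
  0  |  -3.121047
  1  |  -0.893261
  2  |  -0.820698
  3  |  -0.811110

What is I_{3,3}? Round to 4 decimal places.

-0.8082

Richardson extrapolation on the trapezoidal column (denominator 4−1=3):
I_{1,1} = (4·(-0.893261) − (-3.121047)) / 3 = -0.150666
I_{2,1} = (4·(-0.820698) − (-0.893261)) / 3 = -0.796510
I_{3,1} = -0.811110 + (-0.811110 − (-0.820698))/3 = -0.807914
I_{2,2} = -0.796510 + (-0.796510 − (-0.150666))/15 = -0.839566
I_{3,2} = (16·(-0.807914) − (-0.796510)) / 15 = -0.808674
I_{3,3} = (64·(-0.808674) − (-0.839566)) / 63 = -0.808184
(Column j=1 coincides with Simpson's rule on the same nodes.)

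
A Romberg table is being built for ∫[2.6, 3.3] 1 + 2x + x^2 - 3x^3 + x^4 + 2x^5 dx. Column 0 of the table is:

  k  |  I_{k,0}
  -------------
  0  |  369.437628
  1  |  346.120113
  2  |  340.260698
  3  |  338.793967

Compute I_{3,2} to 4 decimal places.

338.3049

Richardson extrapolation on the trapezoidal column (denominator 4−1=3):
I_{2,1} = 340.260698 + (340.260698 − 346.120113)/3 = 338.307560
I_{3,1} = 338.793967 + (338.793967 − 340.260698)/3 = 338.305057
I_{3,2} = 338.305057 + (338.305057 − 338.307560)/15 = 338.304890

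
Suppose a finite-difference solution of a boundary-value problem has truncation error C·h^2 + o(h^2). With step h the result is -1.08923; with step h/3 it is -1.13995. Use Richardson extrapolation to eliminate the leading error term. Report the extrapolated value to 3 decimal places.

Extrapolated value = (9·A(h/3) − A(h)) / (9 − 1)
= (9·(-1.13995) − (-1.08923)) / 8
= -9.17032 / 8 = -1.14629

-1.146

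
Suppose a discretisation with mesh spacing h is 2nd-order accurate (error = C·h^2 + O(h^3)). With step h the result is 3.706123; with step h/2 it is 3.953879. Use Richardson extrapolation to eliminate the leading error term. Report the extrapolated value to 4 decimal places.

4.0365

Extrapolated value = (4·A(h/2) − A(h)) / (4 − 1)
= (4·3.953879 − 3.706123) / 3
= 12.109393 / 3 = 4.036464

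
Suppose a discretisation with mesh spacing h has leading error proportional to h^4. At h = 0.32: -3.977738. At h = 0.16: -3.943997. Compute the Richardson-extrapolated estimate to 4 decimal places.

The leading error scales as h^4; refining by a factor of 2 reduces it by 2^4 = 16.
Extrapolated value = (16·A(h/2) − A(h)) / (16 − 1)
= (16·(-3.943997) − (-3.977738)) / 15
= -59.126214 / 15 = -3.941748

-3.9417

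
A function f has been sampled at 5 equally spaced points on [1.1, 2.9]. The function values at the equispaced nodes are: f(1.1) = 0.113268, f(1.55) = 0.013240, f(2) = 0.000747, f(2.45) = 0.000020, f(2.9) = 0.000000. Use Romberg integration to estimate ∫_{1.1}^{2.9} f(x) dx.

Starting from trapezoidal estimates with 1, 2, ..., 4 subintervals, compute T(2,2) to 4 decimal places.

0.0245

T(0,0) (trapezoid, 1 panel, h=1.8000): 0.101941
T(1,0) (trapezoid, 2 panels, h=0.9000): 0.051643
T(2,0) (trapezoid, 4 panels, h=0.4500): 0.031788
T(1,1) = 0.051643 + (0.051643 − 0.101941)/3 = 0.034877
T(2,1) = 0.031788 + (0.031788 − 0.051643)/3 = 0.025170
T(2,2) = 0.025170 + (0.025170 − 0.034877)/15 = 0.024523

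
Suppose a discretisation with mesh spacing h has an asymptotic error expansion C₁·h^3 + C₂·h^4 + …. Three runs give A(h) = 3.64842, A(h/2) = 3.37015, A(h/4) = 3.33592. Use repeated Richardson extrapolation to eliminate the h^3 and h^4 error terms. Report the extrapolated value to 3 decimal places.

First eliminate the h^3 term (factor 2^3 = 8):
  B₁ = (8·3.37015 − 3.64842)/7 = 3.33040
  B₂ = (8·3.33592 − 3.37015)/7 = 3.33103
Then eliminate the h^4 term (factor 2^4 = 16):
  (16·3.33103 − 3.33040)/15 = 3.33107

3.331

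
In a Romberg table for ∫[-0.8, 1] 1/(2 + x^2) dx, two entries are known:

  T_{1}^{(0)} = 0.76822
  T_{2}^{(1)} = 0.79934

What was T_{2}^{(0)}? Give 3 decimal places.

0.792

From T_{2}^{(1)} = (4·T_{2}^{(0)} − T_{1}^{(0)})/3, solve for T_{2}^{(0)}:
4·T_{2}^{(0)} = 3·0.79934 + 0.76822 = 3.16624
T_{2}^{(0)} = 0.79156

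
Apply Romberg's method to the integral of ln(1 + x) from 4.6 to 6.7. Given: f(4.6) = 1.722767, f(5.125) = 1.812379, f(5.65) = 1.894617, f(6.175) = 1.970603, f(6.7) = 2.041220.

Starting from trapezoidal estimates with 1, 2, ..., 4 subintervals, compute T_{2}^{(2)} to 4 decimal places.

T_{0}^{(0)} (trapezoid, 1 panel, h=2.1000): 3.952186
T_{1}^{(0)} (trapezoid, 2 panels, h=1.0500): 3.965441
T_{2}^{(0)} (trapezoid, 4 panels, h=0.5250): 3.968786
T_{1}^{(1)} = 3.965441 + (3.965441 − 3.952186)/3 = 3.969859
T_{2}^{(1)} = 3.968786 + (3.968786 − 3.965441)/3 = 3.969901
T_{2}^{(2)} = 3.969901 + (3.969901 − 3.969859)/15 = 3.969904

3.9699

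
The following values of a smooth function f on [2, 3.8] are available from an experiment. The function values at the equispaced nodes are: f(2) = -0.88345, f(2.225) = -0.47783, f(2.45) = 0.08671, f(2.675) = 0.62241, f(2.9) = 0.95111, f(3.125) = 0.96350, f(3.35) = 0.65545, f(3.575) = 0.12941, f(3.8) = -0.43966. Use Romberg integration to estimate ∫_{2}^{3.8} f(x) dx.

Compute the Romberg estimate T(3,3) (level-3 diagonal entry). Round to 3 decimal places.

0.526

T(0,0) (trapezoid, 1 panel, h=1.8000): -1.19080
T(1,0) (trapezoid, 2 panels, h=0.9000): 0.26060
T(2,0) (trapezoid, 4 panels, h=0.4500): 0.46427
T(3,0) (trapezoid, 8 panels, h=0.2250): 0.51057
T(1,1) = 0.26060 + (0.26060 − (-1.19080))/3 = 0.74440
T(2,1) = 0.46427 + (0.46427 − 0.26060)/3 = 0.53216
T(3,1) = 0.51057 + (0.51057 − 0.46427)/3 = 0.52600
T(2,2) = 0.53216 + (0.53216 − 0.74440)/15 = 0.51801
T(3,2) = 0.52600 + (0.52600 − 0.53216)/15 = 0.52559
T(3,3) = 0.52559 + (0.52559 − 0.51801)/63 = 0.52571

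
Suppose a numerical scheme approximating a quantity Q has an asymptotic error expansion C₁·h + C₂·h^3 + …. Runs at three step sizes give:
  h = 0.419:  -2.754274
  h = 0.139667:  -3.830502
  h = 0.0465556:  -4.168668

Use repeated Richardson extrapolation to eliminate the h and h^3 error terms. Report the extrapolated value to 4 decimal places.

-4.3366

First eliminate the h term (factor 3^1 = 3):
  B₁ = (3·(-3.830502) − (-2.754274))/2 = -4.368616
  B₂ = (3·(-4.168668) − (-3.830502))/2 = -4.337751
Then eliminate the h^3 term (factor 3^3 = 27):
  (27·(-4.337751) − (-4.368616))/26 = -4.336564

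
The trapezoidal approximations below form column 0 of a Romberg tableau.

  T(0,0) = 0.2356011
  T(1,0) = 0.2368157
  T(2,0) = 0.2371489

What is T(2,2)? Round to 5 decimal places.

T(1,1) = (4·0.2368157 − 0.2356011) / 3 = 0.2372206
T(2,1) = 0.2371489 + (0.2371489 − 0.2368157)/3 = 0.2372600
T(2,2) = (16·0.2372600 − 0.2372206) / 15 = 0.2372626

0.23726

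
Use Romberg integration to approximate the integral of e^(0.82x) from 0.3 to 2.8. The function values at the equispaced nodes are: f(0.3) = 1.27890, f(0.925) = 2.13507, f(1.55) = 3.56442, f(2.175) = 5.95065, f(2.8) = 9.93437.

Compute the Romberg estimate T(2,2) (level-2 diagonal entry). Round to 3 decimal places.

T(0,0) (trapezoid, 1 panel, h=2.5000): 14.01659
T(1,0) (trapezoid, 2 panels, h=1.2500): 11.46382
T(2,0) (trapezoid, 4 panels, h=0.6250): 10.78548
T(1,1) = 11.46382 + (11.46382 − 14.01659)/3 = 10.61290
T(2,1) = 10.78548 + (10.78548 − 11.46382)/3 = 10.55937
T(2,2) = 10.55937 + (10.55937 − 10.61290)/15 = 10.55580

10.556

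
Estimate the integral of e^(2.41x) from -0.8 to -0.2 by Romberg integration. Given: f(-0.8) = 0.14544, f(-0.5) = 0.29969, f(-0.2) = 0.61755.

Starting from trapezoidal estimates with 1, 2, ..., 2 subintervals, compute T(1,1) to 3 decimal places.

0.196

T(0,0) (trapezoid, 1 panel, h=0.6000): 0.22890
T(1,0) (trapezoid, 2 panels, h=0.3000): 0.20436
T(1,1) = 0.20436 + (0.20436 − 0.22890)/3 = 0.19618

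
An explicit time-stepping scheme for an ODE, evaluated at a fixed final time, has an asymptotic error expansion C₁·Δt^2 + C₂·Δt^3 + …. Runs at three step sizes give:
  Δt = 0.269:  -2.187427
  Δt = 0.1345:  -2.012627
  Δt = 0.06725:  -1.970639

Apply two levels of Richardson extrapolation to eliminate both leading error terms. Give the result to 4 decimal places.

First eliminate the Δt^2 term (factor 2^2 = 4):
  B₁ = (4·(-2.012627) − (-2.187427))/3 = -1.954360
  B₂ = (4·(-1.970639) − (-2.012627))/3 = -1.956643
Then eliminate the Δt^3 term (factor 2^3 = 8):
  (8·(-1.956643) − (-1.954360))/7 = -1.956969

-1.9570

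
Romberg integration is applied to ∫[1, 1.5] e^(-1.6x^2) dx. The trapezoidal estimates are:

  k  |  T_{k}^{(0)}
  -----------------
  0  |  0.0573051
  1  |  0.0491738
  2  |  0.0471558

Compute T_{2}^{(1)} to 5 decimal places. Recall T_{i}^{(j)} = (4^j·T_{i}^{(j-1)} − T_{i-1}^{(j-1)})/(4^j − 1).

Richardson extrapolation on the trapezoidal column (denominator 4−1=3):
T_{2}^{(1)} = (4·0.0471558 − 0.0491738) / 3 = 0.0464831

0.04648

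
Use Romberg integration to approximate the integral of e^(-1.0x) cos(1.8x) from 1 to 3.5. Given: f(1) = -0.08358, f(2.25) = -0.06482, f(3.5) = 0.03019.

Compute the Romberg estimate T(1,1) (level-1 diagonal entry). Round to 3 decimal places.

-0.130

T(0,0) (trapezoid, 1 panel, h=2.5000): -0.06674
T(1,0) (trapezoid, 2 panels, h=1.2500): -0.11439
T(1,1) = -0.11439 + (-0.11439 − (-0.06674))/3 = -0.13027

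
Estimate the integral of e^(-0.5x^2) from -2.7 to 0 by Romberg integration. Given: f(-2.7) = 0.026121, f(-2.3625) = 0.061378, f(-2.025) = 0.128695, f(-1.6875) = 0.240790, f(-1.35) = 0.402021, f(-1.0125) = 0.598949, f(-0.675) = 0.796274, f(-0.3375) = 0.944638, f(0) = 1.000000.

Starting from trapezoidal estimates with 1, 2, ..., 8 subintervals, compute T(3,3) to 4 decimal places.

1.2446

T(0,0) (trapezoid, 1 panel, h=2.7000): 1.385263
T(1,0) (trapezoid, 2 panels, h=1.3500): 1.235360
T(2,0) (trapezoid, 4 panels, h=0.6750): 1.242034
T(3,0) (trapezoid, 8 panels, h=0.3375): 1.243959
T(1,1) = 1.235360 + (1.235360 − 1.385263)/3 = 1.185392
T(2,1) = 1.242034 + (1.242034 − 1.235360)/3 = 1.244259
T(3,1) = 1.243959 + (1.243959 − 1.242034)/3 = 1.244601
T(2,2) = 1.244259 + (1.244259 − 1.185392)/15 = 1.248183
T(3,2) = 1.244601 + (1.244601 − 1.244259)/15 = 1.244624
T(3,3) = 1.244624 + (1.244624 − 1.248183)/63 = 1.244568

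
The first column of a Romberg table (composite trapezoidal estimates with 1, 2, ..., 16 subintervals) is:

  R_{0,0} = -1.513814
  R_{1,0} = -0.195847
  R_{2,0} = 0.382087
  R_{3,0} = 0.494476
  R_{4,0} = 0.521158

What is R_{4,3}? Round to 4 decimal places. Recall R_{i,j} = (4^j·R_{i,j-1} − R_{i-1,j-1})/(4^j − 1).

0.5299

Richardson extrapolation on the trapezoidal column (denominator 4−1=3):
R_{2,1} = 0.382087 + (0.382087 − (-0.195847))/3 = 0.574732
R_{3,1} = 0.494476 + (0.494476 − 0.382087)/3 = 0.531939
R_{4,1} = 0.521158 + (0.521158 − 0.494476)/3 = 0.530052
R_{3,2} = (16·0.531939 − 0.574732) / 15 = 0.529086
R_{4,2} = (16·0.530052 − 0.531939) / 15 = 0.529926
R_{4,3} = (64·0.529926 − 0.529086) / 63 = 0.529939
(Column j=1 coincides with Simpson's rule on the same nodes.)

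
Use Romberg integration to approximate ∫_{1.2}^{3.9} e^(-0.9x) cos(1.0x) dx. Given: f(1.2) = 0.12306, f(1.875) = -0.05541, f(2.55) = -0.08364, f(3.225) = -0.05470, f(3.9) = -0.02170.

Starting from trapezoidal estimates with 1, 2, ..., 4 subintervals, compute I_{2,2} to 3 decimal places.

I_{0,0} (trapezoid, 1 panel, h=2.7000): 0.13684
I_{1,0} (trapezoid, 2 panels, h=1.3500): -0.04450
I_{2,0} (trapezoid, 4 panels, h=0.6750): -0.09657
I_{1,1} = -0.04450 + (-0.04450 − 0.13684)/3 = -0.10495
I_{2,1} = -0.09657 + (-0.09657 − (-0.04450))/3 = -0.11393
I_{2,2} = -0.11393 + (-0.11393 − (-0.10495))/15 = -0.11453

-0.115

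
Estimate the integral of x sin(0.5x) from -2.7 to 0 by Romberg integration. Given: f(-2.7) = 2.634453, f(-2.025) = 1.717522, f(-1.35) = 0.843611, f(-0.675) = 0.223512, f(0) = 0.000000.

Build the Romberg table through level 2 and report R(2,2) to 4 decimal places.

R(0,0) (trapezoid, 1 panel, h=2.7000): 3.556512
R(1,0) (trapezoid, 2 panels, h=1.3500): 2.917131
R(2,0) (trapezoid, 4 panels, h=0.6750): 2.768763
R(1,1) = 2.917131 + (2.917131 − 3.556512)/3 = 2.704004
R(2,1) = 2.768763 + (2.768763 − 2.917131)/3 = 2.719307
R(2,2) = 2.719307 + (2.719307 − 2.704004)/15 = 2.720327

2.7203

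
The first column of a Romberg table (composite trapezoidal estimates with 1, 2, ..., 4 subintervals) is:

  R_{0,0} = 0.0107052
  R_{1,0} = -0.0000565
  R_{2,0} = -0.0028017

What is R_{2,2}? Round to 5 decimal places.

-0.00372

R_{1,1} = -0.0000565 + (-0.0000565 − 0.0107052)/3 = -0.0036437
R_{2,1} = (4·(-0.0028017) − (-0.0000565)) / 3 = -0.0037168
R_{2,2} = (16·(-0.0037168) − (-0.0036437)) / 15 = -0.0037217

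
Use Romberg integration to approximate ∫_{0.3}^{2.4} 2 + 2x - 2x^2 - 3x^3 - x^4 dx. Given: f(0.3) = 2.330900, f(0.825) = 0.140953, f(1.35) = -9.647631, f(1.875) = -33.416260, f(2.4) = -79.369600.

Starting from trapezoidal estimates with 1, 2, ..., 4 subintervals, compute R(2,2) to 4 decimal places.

R(0,0) (trapezoid, 1 panel, h=2.1000): -80.890635
R(1,0) (trapezoid, 2 panels, h=1.0500): -50.575330
R(2,0) (trapezoid, 4 panels, h=0.5250): -42.757201
R(1,1) = -50.575330 + (-50.575330 − (-80.890635))/3 = -40.470228
R(2,1) = -42.757201 + (-42.757201 − (-50.575330))/3 = -40.151158
R(2,2) = -40.151158 + (-40.151158 − (-40.470228))/15 = -40.129887

-40.1299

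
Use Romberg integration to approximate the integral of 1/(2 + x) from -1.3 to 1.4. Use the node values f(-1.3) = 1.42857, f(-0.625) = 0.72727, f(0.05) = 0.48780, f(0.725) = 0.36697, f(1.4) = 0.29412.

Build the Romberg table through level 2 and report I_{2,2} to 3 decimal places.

I_{0,0} (trapezoid, 1 panel, h=2.7000): 2.32563
I_{1,0} (trapezoid, 2 panels, h=1.3500): 1.82135
I_{2,0} (trapezoid, 4 panels, h=0.6750): 1.64928
I_{1,1} = 1.82135 + (1.82135 − 2.32563)/3 = 1.65326
I_{2,1} = 1.64928 + (1.64928 − 1.82135)/3 = 1.59192
I_{2,2} = 1.59192 + (1.59192 − 1.65326)/15 = 1.58783

1.588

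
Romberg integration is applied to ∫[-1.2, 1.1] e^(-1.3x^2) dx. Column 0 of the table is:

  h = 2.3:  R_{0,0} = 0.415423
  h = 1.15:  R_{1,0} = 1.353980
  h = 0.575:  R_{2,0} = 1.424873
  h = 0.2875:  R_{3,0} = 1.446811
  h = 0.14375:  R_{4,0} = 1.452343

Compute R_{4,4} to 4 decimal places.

R_{1,1} = 1.353980 + (1.353980 − 0.415423)/3 = 1.666832
R_{2,1} = 1.424873 + (1.424873 − 1.353980)/3 = 1.448504
R_{3,1} = (4·1.446811 − 1.424873) / 3 = 1.454124
R_{4,1} = 1.452343 + (1.452343 − 1.446811)/3 = 1.454187
R_{2,2} = 1.448504 + (1.448504 − 1.666832)/15 = 1.433949
R_{3,2} = (16·1.454124 − 1.448504) / 15 = 1.454499
R_{4,2} = (16·1.454187 − 1.454124) / 15 = 1.454191
R_{3,3} = (64·1.454499 − 1.433949) / 63 = 1.454825
R_{4,3} = (64·1.454191 − 1.454499) / 63 = 1.454186
R_{4,4} = 1.454186 + (1.454186 − 1.454825)/255 = 1.454183

1.4542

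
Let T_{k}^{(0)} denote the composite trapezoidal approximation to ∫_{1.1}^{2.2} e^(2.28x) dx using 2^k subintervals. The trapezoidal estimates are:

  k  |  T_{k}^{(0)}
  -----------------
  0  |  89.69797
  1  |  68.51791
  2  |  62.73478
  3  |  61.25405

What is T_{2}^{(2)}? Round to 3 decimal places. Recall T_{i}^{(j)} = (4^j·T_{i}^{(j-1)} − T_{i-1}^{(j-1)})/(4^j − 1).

60.764

T_{1}^{(1)} = (4·68.51791 − 89.69797) / 3 = 61.45789
T_{2}^{(1)} = (4·62.73478 − 68.51791) / 3 = 60.80707
T_{2}^{(2)} = (16·60.80707 − 61.45789) / 15 = 60.76368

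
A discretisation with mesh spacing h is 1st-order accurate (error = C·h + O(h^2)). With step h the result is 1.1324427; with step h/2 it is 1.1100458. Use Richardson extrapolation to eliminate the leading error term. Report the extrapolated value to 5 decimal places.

1.08765

The leading error scales as h; refining by a factor of 2 reduces it by 2^1 = 2.
Extrapolated value = (2·A(h/2) − A(h)) / (2 − 1)
= (2·1.1100458 − 1.1324427) / 1
= 1.0876489 / 1 = 1.0876489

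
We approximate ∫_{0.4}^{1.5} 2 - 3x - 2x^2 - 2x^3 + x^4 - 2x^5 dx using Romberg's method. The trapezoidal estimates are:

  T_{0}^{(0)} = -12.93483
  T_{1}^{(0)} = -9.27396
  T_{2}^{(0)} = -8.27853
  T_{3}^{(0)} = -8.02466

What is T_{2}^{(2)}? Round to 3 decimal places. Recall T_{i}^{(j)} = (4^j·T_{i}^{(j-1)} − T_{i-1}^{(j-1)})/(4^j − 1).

Richardson extrapolation on the trapezoidal column (denominator 4−1=3):
T_{1}^{(1)} = (4·(-9.27396) − (-12.93483)) / 3 = -8.05367
T_{2}^{(1)} = -8.27853 + (-8.27853 − (-9.27396))/3 = -7.94672
T_{2}^{(2)} = -7.94672 + (-7.94672 − (-8.05367))/15 = -7.93959

-7.940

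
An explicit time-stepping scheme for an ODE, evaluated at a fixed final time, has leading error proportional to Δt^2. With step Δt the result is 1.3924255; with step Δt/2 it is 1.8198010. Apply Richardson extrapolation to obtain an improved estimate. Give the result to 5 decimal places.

1.96226

The leading error scales as Δt^2; refining by a factor of 2 reduces it by 2^2 = 4.
Extrapolated value = (4·A(Δt/2) − A(Δt)) / (4 − 1)
= (4·1.8198010 − 1.3924255) / 3
= 5.8867785 / 3 = 1.9622595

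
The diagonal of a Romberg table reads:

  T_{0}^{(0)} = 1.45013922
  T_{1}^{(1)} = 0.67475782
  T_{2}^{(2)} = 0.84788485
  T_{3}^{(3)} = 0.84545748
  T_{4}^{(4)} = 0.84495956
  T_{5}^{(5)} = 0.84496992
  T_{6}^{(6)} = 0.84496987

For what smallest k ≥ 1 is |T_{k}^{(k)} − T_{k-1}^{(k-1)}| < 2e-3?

|T_{1}^{(1)} − T_{0}^{(0)}| = 0.77538140 ≥ 2e-3
|T_{2}^{(2)} − T_{1}^{(1)}| = 0.17312703 ≥ 2e-3
|T_{3}^{(3)} − T_{2}^{(2)}| = 0.00242737 ≥ 2e-3
|T_{4}^{(4)} − T_{3}^{(3)}| = 0.00049792 < 2e-3

k = 4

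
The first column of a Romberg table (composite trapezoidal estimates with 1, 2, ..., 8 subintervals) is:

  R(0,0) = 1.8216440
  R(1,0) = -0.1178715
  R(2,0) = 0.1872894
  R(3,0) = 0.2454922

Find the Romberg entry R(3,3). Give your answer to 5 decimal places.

0.26176

R(1,1) = (4·(-0.1178715) − 1.8216440) / 3 = -0.7643767
R(2,1) = 0.1872894 + (0.1872894 − (-0.1178715))/3 = 0.2890097
R(3,1) = 0.2454922 + (0.2454922 − 0.1872894)/3 = 0.2648931
R(2,2) = 0.2890097 + (0.2890097 − (-0.7643767))/15 = 0.3592355
R(3,2) = (16·0.2648931 − 0.2890097) / 15 = 0.2632853
R(3,3) = 0.2632853 + (0.2632853 − 0.3592355)/63 = 0.2617623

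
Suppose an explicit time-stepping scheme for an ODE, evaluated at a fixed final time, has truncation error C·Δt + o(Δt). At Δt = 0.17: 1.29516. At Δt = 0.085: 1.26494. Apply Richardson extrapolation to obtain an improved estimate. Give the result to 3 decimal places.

1.235

The leading error scales as Δt; refining by a factor of 2 reduces it by 2^1 = 2.
Extrapolated value = (2·A(Δt/2) − A(Δt)) / (2 − 1)
= (2·1.26494 − 1.29516) / 1
= 1.23472 / 1 = 1.23472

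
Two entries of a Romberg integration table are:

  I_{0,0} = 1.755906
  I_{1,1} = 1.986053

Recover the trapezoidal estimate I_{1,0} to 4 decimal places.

1.9285

From I_{1,1} = (4·I_{1,0} − I_{0,0})/3, solve for I_{1,0}:
4·I_{1,0} = 3·1.986053 + 1.755906 = 7.714065
I_{1,0} = 1.928516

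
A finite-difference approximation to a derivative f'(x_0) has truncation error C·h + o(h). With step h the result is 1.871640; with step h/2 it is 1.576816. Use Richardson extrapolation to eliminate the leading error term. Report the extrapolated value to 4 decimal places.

1.2820

Extrapolated value = (2·A(h/2) − A(h)) / (2 − 1)
= (2·1.576816 − 1.871640) / 1
= 1.281992 / 1 = 1.281992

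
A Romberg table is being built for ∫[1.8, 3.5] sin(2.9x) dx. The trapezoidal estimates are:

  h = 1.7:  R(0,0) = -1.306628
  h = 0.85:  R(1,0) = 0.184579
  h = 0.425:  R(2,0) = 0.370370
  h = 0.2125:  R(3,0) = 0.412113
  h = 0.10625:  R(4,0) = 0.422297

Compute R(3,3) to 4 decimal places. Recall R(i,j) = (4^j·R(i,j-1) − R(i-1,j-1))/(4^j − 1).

0.4258

Richardson extrapolation on the trapezoidal column (denominator 4−1=3):
R(1,1) = (4·0.184579 − (-1.306628)) / 3 = 0.681648
R(2,1) = 0.370370 + (0.370370 − 0.184579)/3 = 0.432300
R(3,1) = 0.412113 + (0.412113 − 0.370370)/3 = 0.426027
R(2,2) = (16·0.432300 − 0.681648) / 15 = 0.415677
R(3,2) = 0.426027 + (0.426027 − 0.432300)/15 = 0.425609
R(3,3) = 0.425609 + (0.425609 − 0.415677)/63 = 0.425767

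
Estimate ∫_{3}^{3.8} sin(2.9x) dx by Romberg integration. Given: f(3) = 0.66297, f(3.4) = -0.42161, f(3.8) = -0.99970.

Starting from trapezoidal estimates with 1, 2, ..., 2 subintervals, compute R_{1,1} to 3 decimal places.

-0.270

R_{0,0} (trapezoid, 1 panel, h=0.8000): -0.13469
R_{1,0} (trapezoid, 2 panels, h=0.4000): -0.23599
R_{1,1} = -0.23599 + (-0.23599 − (-0.13469))/3 = -0.26976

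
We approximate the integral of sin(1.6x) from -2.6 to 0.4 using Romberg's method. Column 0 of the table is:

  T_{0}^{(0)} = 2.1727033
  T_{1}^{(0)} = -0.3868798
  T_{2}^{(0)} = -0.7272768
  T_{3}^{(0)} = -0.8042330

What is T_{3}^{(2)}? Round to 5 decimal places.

T_{2}^{(1)} = (4·(-0.7272768) − (-0.3868798)) / 3 = -0.8407425
T_{3}^{(1)} = (4·(-0.8042330) − (-0.7272768)) / 3 = -0.8298851
T_{3}^{(2)} = -0.8298851 + (-0.8298851 − (-0.8407425))/15 = -0.8291613

-0.82916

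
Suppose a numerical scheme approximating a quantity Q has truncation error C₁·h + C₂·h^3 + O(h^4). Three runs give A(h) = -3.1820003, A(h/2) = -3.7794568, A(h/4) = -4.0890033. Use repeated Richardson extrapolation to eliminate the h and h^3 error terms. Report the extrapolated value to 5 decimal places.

First eliminate the h term (factor 2^1 = 2):
  B₁ = (2·(-3.7794568) − (-3.1820003))/1 = -4.3769133
  B₂ = (2·(-4.0890033) − (-3.7794568))/1 = -4.3985498
Then eliminate the h^3 term (factor 2^3 = 8):
  (8·(-4.3985498) − (-4.3769133))/7 = -4.4016407

-4.40164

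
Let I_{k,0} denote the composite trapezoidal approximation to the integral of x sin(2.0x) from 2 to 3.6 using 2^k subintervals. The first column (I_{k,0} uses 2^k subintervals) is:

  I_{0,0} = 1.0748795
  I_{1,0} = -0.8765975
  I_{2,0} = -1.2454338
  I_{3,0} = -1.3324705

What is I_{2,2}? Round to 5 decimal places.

I_{1,1} = -0.8765975 + (-0.8765975 − 1.0748795)/3 = -1.5270898
I_{2,1} = -1.2454338 + (-1.2454338 − (-0.8765975))/3 = -1.3683792
I_{2,2} = (16·(-1.3683792) − (-1.5270898)) / 15 = -1.3577985

-1.35780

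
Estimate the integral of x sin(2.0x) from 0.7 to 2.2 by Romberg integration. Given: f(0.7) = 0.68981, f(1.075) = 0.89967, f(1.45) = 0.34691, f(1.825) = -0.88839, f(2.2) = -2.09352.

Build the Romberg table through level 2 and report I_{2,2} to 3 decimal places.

I_{0,0} (trapezoid, 1 panel, h=1.5000): -1.05278
I_{1,0} (trapezoid, 2 panels, h=0.7500): -0.26621
I_{2,0} (trapezoid, 4 panels, h=0.3750): -0.12887
I_{1,1} = -0.26621 + (-0.26621 − (-1.05278))/3 = -0.00402
I_{2,1} = -0.12887 + (-0.12887 − (-0.26621))/3 = -0.08309
I_{2,2} = -0.08309 + (-0.08309 − (-0.00402))/15 = -0.08836

-0.088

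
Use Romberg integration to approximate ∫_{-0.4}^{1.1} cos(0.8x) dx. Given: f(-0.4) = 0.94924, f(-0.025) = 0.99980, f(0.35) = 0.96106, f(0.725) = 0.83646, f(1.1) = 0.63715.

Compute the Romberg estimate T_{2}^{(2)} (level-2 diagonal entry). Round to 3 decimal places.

T_{0}^{(0)} (trapezoid, 1 panel, h=1.5000): 1.18979
T_{1}^{(0)} (trapezoid, 2 panels, h=0.7500): 1.31569
T_{2}^{(0)} (trapezoid, 4 panels, h=0.3750): 1.34644
T_{1}^{(1)} = 1.31569 + (1.31569 − 1.18979)/3 = 1.35766
T_{2}^{(1)} = 1.34644 + (1.34644 − 1.31569)/3 = 1.35669
T_{2}^{(2)} = 1.35669 + (1.35669 − 1.35766)/15 = 1.35663

1.357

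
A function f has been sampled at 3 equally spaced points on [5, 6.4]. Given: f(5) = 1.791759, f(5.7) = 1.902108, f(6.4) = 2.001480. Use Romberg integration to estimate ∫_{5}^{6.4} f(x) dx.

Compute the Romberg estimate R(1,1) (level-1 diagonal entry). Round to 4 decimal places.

2.6604

R(0,0) (trapezoid, 1 panel, h=1.4000): 2.655267
R(1,0) (trapezoid, 2 panels, h=0.7000): 2.659109
R(1,1) = 2.659109 + (2.659109 − 2.655267)/3 = 2.660390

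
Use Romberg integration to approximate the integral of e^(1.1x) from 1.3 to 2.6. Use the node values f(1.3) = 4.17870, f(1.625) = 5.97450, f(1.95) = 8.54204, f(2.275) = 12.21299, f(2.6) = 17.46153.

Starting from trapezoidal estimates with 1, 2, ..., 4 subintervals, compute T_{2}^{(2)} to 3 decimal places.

T_{0}^{(0)} (trapezoid, 1 panel, h=1.3000): 14.06615
T_{1}^{(0)} (trapezoid, 2 panels, h=0.6500): 12.58540
T_{2}^{(0)} (trapezoid, 4 panels, h=0.3250): 12.20363
T_{1}^{(1)} = 12.58540 + (12.58540 − 14.06615)/3 = 12.09182
T_{2}^{(1)} = 12.20363 + (12.20363 − 12.58540)/3 = 12.07637
T_{2}^{(2)} = 12.07637 + (12.07637 − 12.09182)/15 = 12.07534

12.075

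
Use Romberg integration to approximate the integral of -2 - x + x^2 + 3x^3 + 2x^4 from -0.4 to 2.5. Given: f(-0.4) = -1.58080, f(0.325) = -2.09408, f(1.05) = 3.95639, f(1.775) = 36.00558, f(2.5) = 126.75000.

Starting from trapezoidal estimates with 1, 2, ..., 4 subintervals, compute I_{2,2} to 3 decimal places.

I_{0,0} (trapezoid, 1 panel, h=2.9000): 181.49534
I_{1,0} (trapezoid, 2 panels, h=1.4500): 96.48444
I_{2,0} (trapezoid, 4 panels, h=0.7250): 72.82806
I_{1,1} = 96.48444 + (96.48444 − 181.49534)/3 = 68.14747
I_{2,1} = 72.82806 + (72.82806 − 96.48444)/3 = 64.94260
I_{2,2} = 64.94260 + (64.94260 − 68.14747)/15 = 64.72894

64.729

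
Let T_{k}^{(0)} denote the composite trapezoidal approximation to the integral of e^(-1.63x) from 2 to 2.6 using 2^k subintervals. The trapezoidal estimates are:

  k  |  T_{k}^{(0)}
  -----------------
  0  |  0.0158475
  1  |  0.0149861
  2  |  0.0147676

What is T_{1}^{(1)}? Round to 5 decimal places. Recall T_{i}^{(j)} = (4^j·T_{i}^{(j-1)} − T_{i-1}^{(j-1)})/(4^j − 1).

0.01470

Richardson extrapolation on the trapezoidal column (denominator 4−1=3):
T_{1}^{(1)} = 0.0149861 + (0.0149861 − 0.0158475)/3 = 0.0146990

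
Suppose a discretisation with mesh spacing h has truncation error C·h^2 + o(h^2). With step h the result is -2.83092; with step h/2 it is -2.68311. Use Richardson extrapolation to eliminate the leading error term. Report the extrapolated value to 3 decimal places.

Extrapolated value = (4·A(h/2) − A(h)) / (4 − 1)
= (4·(-2.68311) − (-2.83092)) / 3
= -7.90152 / 3 = -2.63384

-2.634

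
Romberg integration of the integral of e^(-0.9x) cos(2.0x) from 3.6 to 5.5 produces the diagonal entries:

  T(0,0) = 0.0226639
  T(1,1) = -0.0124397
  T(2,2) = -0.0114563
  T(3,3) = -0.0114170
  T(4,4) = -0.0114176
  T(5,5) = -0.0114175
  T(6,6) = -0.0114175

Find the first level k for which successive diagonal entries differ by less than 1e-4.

|T(1,1) − T(0,0)| = 0.0351036 ≥ 1e-4
|T(2,2) − T(1,1)| = 0.0009834 ≥ 1e-4
|T(3,3) − T(2,2)| = 0.0000393 < 1e-4

k = 3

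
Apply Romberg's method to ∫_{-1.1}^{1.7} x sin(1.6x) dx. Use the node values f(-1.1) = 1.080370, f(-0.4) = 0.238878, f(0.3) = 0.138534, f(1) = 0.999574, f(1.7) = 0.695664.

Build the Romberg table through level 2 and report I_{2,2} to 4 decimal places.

1.6714

I_{0,0} (trapezoid, 1 panel, h=2.8000): 2.486448
I_{1,0} (trapezoid, 2 panels, h=1.4000): 1.437171
I_{2,0} (trapezoid, 4 panels, h=0.7000): 1.585502
I_{1,1} = 1.437171 + (1.437171 − 2.486448)/3 = 1.087412
I_{2,1} = 1.585502 + (1.585502 − 1.437171)/3 = 1.634946
I_{2,2} = 1.634946 + (1.634946 − 1.087412)/15 = 1.671448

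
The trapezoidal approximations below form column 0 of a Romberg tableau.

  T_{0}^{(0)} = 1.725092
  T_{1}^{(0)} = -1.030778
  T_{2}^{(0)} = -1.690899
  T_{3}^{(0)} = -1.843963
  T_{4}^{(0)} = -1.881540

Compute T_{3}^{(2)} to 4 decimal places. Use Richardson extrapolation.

Richardson extrapolation on the trapezoidal column (denominator 4−1=3):
T_{2}^{(1)} = (4·(-1.690899) − (-1.030778)) / 3 = -1.910939
T_{3}^{(1)} = -1.843963 + (-1.843963 − (-1.690899))/3 = -1.894984
T_{3}^{(2)} = -1.894984 + (-1.894984 − (-1.910939))/15 = -1.893920

-1.8939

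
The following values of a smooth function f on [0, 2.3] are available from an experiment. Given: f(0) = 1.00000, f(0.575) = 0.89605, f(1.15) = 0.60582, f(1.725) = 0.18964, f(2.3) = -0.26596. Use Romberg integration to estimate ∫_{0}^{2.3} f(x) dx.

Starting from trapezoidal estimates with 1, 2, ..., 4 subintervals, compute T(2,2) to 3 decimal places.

1.205

T(0,0) (trapezoid, 1 panel, h=2.3000): 0.84415
T(1,0) (trapezoid, 2 panels, h=1.1500): 1.11877
T(2,0) (trapezoid, 4 panels, h=0.5750): 1.18365
T(1,1) = 1.11877 + (1.11877 − 0.84415)/3 = 1.21031
T(2,1) = 1.18365 + (1.18365 − 1.11877)/3 = 1.20528
T(2,2) = 1.20528 + (1.20528 − 1.21031)/15 = 1.20494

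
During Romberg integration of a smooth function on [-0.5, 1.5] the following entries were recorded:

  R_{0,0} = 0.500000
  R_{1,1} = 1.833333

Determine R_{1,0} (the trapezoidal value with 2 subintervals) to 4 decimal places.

1.5000

From R_{1,1} = (4·R_{1,0} − R_{0,0})/3, solve for R_{1,0}:
4·R_{1,0} = 3·1.833333 + 0.500000 = 5.999999
R_{1,0} = 1.500000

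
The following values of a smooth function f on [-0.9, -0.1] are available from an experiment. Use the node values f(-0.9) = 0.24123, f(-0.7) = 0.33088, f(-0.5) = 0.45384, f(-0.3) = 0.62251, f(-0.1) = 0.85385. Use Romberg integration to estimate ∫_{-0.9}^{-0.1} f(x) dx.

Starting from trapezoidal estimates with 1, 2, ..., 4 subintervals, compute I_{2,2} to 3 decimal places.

I_{0,0} (trapezoid, 1 panel, h=0.8000): 0.43803
I_{1,0} (trapezoid, 2 panels, h=0.4000): 0.40055
I_{2,0} (trapezoid, 4 panels, h=0.2000): 0.39095
I_{1,1} = 0.40055 + (0.40055 − 0.43803)/3 = 0.38806
I_{2,1} = 0.39095 + (0.39095 − 0.40055)/3 = 0.38775
I_{2,2} = 0.38775 + (0.38775 − 0.38806)/15 = 0.38773

0.388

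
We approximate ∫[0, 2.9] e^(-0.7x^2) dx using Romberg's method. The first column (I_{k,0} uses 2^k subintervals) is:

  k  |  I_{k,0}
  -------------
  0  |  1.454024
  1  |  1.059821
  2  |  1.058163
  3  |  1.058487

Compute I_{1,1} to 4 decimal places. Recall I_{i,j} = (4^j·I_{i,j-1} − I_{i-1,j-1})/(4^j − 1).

0.9284

Richardson extrapolation on the trapezoidal column (denominator 4−1=3):
I_{1,1} = 1.059821 + (1.059821 − 1.454024)/3 = 0.928420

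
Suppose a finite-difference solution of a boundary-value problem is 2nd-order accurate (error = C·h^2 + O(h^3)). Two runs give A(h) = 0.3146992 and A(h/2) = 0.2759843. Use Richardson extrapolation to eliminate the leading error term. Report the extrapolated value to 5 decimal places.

0.26308

Extrapolated value = (4·A(h/2) − A(h)) / (4 − 1)
= (4·0.2759843 − 0.3146992) / 3
= 0.7892380 / 3 = 0.2630793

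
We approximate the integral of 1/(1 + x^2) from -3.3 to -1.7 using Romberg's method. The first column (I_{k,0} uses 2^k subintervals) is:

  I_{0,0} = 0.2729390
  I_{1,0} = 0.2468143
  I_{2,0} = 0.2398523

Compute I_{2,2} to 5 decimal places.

0.23749

Richardson extrapolation on the trapezoidal column (denominator 4−1=3):
I_{1,1} = (4·0.2468143 − 0.2729390) / 3 = 0.2381061
I_{2,1} = (4·0.2398523 − 0.2468143) / 3 = 0.2375316
I_{2,2} = 0.2375316 + (0.2375316 − 0.2381061)/15 = 0.2374933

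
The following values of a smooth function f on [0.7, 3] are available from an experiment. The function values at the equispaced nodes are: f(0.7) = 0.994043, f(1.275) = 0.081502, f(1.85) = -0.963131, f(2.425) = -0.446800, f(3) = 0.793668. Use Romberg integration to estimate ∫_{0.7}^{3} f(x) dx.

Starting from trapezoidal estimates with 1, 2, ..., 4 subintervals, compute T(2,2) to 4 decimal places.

T(0,0) (trapezoid, 1 panel, h=2.3000): 2.055868
T(1,0) (trapezoid, 2 panels, h=1.1500): -0.079667
T(2,0) (trapezoid, 4 panels, h=0.5750): -0.249880
T(1,1) = -0.079667 + (-0.079667 − 2.055868)/3 = -0.791512
T(2,1) = -0.249880 + (-0.249880 − (-0.079667))/3 = -0.306618
T(2,2) = -0.306618 + (-0.306618 − (-0.791512))/15 = -0.274292

-0.2743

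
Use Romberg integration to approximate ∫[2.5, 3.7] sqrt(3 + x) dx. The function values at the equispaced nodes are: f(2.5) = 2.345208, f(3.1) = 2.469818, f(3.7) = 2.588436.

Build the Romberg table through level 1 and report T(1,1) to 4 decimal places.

2.9626

T(0,0) (trapezoid, 1 panel, h=1.2000): 2.960186
T(1,0) (trapezoid, 2 panels, h=0.6000): 2.961984
T(1,1) = 2.961984 + (2.961984 − 2.960186)/3 = 2.962583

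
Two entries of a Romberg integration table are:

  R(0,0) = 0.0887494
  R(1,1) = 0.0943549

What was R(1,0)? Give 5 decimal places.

From R(1,1) = (4·R(1,0) − R(0,0))/3, solve for R(1,0):
4·R(1,0) = 3·0.0943549 + 0.0887494 = 0.3718141
R(1,0) = 0.0929535

0.09295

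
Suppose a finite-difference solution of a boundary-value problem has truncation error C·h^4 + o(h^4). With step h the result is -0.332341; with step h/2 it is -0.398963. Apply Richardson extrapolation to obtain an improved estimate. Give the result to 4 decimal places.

Extrapolated value = (16·A(h/2) − A(h)) / (16 − 1)
= (16·(-0.398963) − (-0.332341)) / 15
= -6.051067 / 15 = -0.403404

-0.4034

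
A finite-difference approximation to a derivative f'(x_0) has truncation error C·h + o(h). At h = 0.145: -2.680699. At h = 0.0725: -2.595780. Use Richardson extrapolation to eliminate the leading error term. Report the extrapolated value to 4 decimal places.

-2.5109

Extrapolated value = (2·A(h/2) − A(h)) / (2 − 1)
= (2·(-2.595780) − (-2.680699)) / 1
= -2.510861 / 1 = -2.510861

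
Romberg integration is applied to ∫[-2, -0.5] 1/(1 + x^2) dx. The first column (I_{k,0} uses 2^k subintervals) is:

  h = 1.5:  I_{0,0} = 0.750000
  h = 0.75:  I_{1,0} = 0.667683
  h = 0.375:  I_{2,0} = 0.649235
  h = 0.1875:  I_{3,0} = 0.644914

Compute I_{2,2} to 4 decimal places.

I_{1,1} = (4·0.667683 − 0.750000) / 3 = 0.640244
I_{2,1} = (4·0.649235 − 0.667683) / 3 = 0.643086
I_{2,2} = (16·0.643086 − 0.640244) / 15 = 0.643275
(Column j=1 coincides with Simpson's rule on the same nodes.)

0.6433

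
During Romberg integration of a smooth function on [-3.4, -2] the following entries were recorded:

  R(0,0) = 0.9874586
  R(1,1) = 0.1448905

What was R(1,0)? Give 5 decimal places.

0.35553

From R(1,1) = (4·R(1,0) − R(0,0))/3, solve for R(1,0):
4·R(1,0) = 3·0.1448905 + 0.9874586 = 1.4221301
R(1,0) = 0.3555325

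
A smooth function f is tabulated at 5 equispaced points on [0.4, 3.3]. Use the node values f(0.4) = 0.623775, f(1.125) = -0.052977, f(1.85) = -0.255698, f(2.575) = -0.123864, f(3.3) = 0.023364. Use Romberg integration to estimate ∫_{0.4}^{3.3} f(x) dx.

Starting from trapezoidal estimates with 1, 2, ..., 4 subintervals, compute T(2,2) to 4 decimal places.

-0.1352

T(0,0) (trapezoid, 1 panel, h=2.9000): 0.938352
T(1,0) (trapezoid, 2 panels, h=1.4500): 0.098414
T(2,0) (trapezoid, 4 panels, h=0.7250): -0.079003
T(1,1) = 0.098414 + (0.098414 − 0.938352)/3 = -0.181565
T(2,1) = -0.079003 + (-0.079003 − 0.098414)/3 = -0.138142
T(2,2) = -0.138142 + (-0.138142 − (-0.181565))/15 = -0.135247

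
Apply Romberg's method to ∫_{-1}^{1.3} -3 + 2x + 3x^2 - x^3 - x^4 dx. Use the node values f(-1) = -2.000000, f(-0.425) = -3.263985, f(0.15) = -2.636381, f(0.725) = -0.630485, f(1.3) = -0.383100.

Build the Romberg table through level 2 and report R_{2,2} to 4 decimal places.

-4.4196

R_{0,0} (trapezoid, 1 panel, h=2.3000): -2.740565
R_{1,0} (trapezoid, 2 panels, h=1.1500): -4.402121
R_{2,0} (trapezoid, 4 panels, h=0.5750): -4.440381
R_{1,1} = -4.402121 + (-4.402121 − (-2.740565))/3 = -4.955973
R_{2,1} = -4.440381 + (-4.440381 − (-4.402121))/3 = -4.453134
R_{2,2} = -4.453134 + (-4.453134 − (-4.955973))/15 = -4.419611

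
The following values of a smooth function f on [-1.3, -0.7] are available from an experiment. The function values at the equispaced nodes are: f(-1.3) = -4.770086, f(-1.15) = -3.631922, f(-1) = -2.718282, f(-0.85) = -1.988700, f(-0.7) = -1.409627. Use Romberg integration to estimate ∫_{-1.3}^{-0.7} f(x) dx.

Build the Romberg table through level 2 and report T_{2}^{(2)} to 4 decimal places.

T_{0}^{(0)} (trapezoid, 1 panel, h=0.6000): -1.853914
T_{1}^{(0)} (trapezoid, 2 panels, h=0.3000): -1.742442
T_{2}^{(0)} (trapezoid, 4 panels, h=0.1500): -1.714314
T_{1}^{(1)} = -1.742442 + (-1.742442 − (-1.853914))/3 = -1.705285
T_{2}^{(1)} = -1.714314 + (-1.714314 − (-1.742442))/3 = -1.704938
T_{2}^{(2)} = -1.704938 + (-1.704938 − (-1.705285))/15 = -1.704915

-1.7049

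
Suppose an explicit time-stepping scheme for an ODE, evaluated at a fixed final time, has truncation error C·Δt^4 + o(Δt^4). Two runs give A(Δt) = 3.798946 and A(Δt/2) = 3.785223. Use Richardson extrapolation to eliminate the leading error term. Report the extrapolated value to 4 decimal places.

3.7843

Extrapolated value = (16·A(Δt/2) − A(Δt)) / (16 − 1)
= (16·3.785223 − 3.798946) / 15
= 56.764622 / 15 = 3.784308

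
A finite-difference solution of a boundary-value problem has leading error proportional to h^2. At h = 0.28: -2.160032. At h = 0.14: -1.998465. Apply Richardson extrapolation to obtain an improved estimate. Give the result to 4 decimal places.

-1.9446

Extrapolated value = (4·A(h/2) − A(h)) / (4 − 1)
= (4·(-1.998465) − (-2.160032)) / 3
= -5.833828 / 3 = -1.944609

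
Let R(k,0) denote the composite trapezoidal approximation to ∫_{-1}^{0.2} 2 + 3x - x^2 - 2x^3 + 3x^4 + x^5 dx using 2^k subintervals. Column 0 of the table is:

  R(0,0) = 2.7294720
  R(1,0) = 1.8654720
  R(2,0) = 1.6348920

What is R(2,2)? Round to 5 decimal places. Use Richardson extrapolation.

R(1,1) = 1.8654720 + (1.8654720 − 2.7294720)/3 = 1.5774720
R(2,1) = 1.6348920 + (1.6348920 − 1.8654720)/3 = 1.5580320
R(2,2) = 1.5580320 + (1.5580320 − 1.5774720)/15 = 1.5567360
(Column j=1 coincides with Simpson's rule on the same nodes.)

1.55674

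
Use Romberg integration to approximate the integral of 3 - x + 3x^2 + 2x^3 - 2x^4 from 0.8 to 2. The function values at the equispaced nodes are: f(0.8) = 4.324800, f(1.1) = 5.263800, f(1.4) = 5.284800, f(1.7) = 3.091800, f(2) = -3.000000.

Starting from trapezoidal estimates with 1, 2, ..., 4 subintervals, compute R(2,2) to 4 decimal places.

4.5343

R(0,0) (trapezoid, 1 panel, h=1.2000): 0.794880
R(1,0) (trapezoid, 2 panels, h=0.6000): 3.568320
R(2,0) (trapezoid, 4 panels, h=0.3000): 4.290840
R(1,1) = 3.568320 + (3.568320 − 0.794880)/3 = 4.492800
R(2,1) = 4.290840 + (4.290840 − 3.568320)/3 = 4.531680
R(2,2) = 4.531680 + (4.531680 − 4.492800)/15 = 4.534272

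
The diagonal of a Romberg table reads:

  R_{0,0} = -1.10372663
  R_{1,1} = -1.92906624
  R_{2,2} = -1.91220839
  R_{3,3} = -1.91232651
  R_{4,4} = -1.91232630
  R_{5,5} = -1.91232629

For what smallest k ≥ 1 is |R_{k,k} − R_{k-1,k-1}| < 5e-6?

k = 4

|R_{1,1} − R_{0,0}| = 0.82533961 ≥ 5e-6
|R_{2,2} − R_{1,1}| = 0.01685785 ≥ 5e-6
|R_{3,3} − R_{2,2}| = 0.00011812 ≥ 5e-6
|R_{4,4} − R_{3,3}| = 0.00000021 < 5e-6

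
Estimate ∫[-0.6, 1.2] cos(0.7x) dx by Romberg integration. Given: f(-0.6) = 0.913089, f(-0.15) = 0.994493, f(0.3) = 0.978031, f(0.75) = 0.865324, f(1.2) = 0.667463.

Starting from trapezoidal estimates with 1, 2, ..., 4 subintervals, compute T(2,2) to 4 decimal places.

T(0,0) (trapezoid, 1 panel, h=1.8000): 1.422497
T(1,0) (trapezoid, 2 panels, h=0.9000): 1.591476
T(2,0) (trapezoid, 4 panels, h=0.4500): 1.632656
T(1,1) = 1.591476 + (1.591476 − 1.422497)/3 = 1.647802
T(2,1) = 1.632656 + (1.632656 − 1.591476)/3 = 1.646383
T(2,2) = 1.646383 + (1.646383 − 1.647802)/15 = 1.646288

1.6463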